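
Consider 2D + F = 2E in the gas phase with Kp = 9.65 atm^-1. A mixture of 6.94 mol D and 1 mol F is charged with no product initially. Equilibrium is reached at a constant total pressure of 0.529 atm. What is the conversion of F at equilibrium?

X = 0.853

Let X = conversion of F (basis 1 mol F); extent of reaction ξ = X.
At extent ξ: n_D = 6.94 − 2X; n_F = 1 − X; n_E = 2X.
Total moles n_T = 7.94 − X.
y_i = n_i/n_T, p_i = y_i·P. Kp = p_E^2 / (p_D^2 p_F).
This yields a degree-3 equation in X; solving on (0,1), X = 0.853.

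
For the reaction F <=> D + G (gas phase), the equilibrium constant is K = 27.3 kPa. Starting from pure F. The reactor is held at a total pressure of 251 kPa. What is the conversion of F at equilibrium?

Let X = conversion of F (basis 1 mol F); extent of reaction ξ = X.
Moles: n_F = 1 − X; n_D = X; n_G = X.
Summing: n_T = 1 + X.
With p_i = (n_i/n_T)P, K = p_D p_G / (p_F).
Setting this equal to 27.3 kPa and taking the physical root (0 < X < 1) gives X = 0.313.

X = 0.313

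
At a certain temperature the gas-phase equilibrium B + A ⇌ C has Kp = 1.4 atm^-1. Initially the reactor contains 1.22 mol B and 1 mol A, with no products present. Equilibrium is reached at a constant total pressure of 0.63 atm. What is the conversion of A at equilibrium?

Let X = conversion of A (basis 1 mol A); extent of reaction ξ = X.
Mole table: n_B = 1.22 − X; n_A = 1 − X; n_C = X.
Summing: n_T = 2.22 − X.
With p_i = (n_i/n_T)P, Kp = p_C / (p_B p_A).
Equating to 1.4 atm^-1 and solving on 0 < X < 1: X = 0.297.

X = 0.297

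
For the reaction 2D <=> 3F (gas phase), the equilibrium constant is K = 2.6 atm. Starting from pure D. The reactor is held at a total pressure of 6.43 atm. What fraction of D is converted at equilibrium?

Let X = conversion of D (basis 1 mol D); extent of reaction ξ = 0.5X.
Species balance: n_D = 1 − X; n_F = 1.5X.
n_T = Σnᵢ = 1 + 0.5X.
Mole fractions y_i = n_i/n_T; K = p_F^3 / (p_D^2) with p_i = y_i·P.
This yields a degree-3 equation in X; solving on (0,1), X = 0.380.

X = 0.380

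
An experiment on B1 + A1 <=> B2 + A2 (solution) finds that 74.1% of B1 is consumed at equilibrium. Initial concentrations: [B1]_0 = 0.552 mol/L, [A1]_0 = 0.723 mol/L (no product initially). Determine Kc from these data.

Let X = conversion of B1.
Concentrations: [B1] = 0.552 − 0.552X; [A1] = 0.723 − 0.552X; [B2] = 0.552X; [A2] = 0.552X.
At X = 0.741: [B1] = 0.143, [A1] = 0.314, [B2] = 0.409, [A2] = 0.409.
Kc = [B2] [A2] / ([B1] [A1]) = 3.73.

Kc = 3.73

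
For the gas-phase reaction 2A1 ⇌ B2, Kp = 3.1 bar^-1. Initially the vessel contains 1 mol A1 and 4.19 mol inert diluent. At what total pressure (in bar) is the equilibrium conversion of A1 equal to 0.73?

P = 7.79 bar

Basis: 1 mol A1 initially; let X = conversion of A1. Extent ξ = 0.5X.
Moles: n_A1 = 1 − X; n_B2 = 0.5X; n_I = 4.19 (inert).
Total moles n_T = 5.19 − 0.5X.
Kp = p_B2 / (p_A1^2) with p_i = (n_i/n_T)·P.
At X = 0.73: the mole-fraction product g(X) = Π y_i^ν_i = 24.16. Since Kp = g(X)·P^{-1}, P = (g/Kp)^(1/1) = (24.16/3.1)^(1/1) = 7.79 bar.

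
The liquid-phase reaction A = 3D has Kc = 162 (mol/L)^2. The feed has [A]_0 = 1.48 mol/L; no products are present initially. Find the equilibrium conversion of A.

X = 0.808

Let X = conversion of A; extent ξ = 1.48·X mol/L.
Concentrations: [A] = 1.48 − 1.48X; [D] = 4.44X.
Kc = [D]^3 / ([A]).
Equating to 162 (mol/L)^2: the physical root is X = 0.808.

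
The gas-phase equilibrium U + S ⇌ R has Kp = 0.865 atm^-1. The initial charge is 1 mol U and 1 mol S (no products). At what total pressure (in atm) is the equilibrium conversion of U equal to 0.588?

Basis: 1 mol U initially; let X = conversion of U. Extent ξ = X.
Species balance: n_U = 1 − X; n_S = 1 − X; n_R = X.
Total moles n_T = 2 − X.
Kp = p_R / (p_U p_S) with p_i = (n_i/n_T)·P.
At X = 0.588: the mole-fraction product g(X) = Π y_i^ν_i = 4.891. Since Kp = g(X)·P^{-1}, P = (g/Kp)^(1/1) = (4.891/0.865)^(1/1) = 5.65 atm.

P = 5.65 atm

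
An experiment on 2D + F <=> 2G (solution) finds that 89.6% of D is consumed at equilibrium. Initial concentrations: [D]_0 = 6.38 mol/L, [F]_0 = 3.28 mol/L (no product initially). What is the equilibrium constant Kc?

Let X = conversion of D.
Concentrations: [D] = 6.38 − 6.38X; [F] = 3.28 − 3.19X; [G] = 6.38X.
At X = 0.896: [D] = 0.664, [F] = 0.422, [G] = 5.72.
Kc = [G]^2 / ([D]^2 [F]) = 176 L/mol.

Kc = 176 L/mol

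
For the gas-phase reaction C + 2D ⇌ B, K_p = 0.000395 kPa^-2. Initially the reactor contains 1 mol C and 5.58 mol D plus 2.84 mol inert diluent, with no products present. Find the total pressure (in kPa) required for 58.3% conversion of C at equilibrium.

Take 1 mol C as basis and let X be its fractional conversion, so ξ = X.
Mole table: n_C = 1 − X; n_D = 5.58 − 2X; n_B = X; n_I = 2.84 (inert).
n_T = Σnᵢ = 9.42 − 2X.
K_p = p_B / (p_C p_D^2) with p_i = (n_i/n_T)·P.
At X = 0.583: the mole-fraction product g(X) = Π y_i^ν_i = 4.889. Since K_p = g(X)·P^{-2}, P = (g/K_p)^(1/2) = (4.889/0.000395)^(1/2) = 111 kPa.

P = 111 kPa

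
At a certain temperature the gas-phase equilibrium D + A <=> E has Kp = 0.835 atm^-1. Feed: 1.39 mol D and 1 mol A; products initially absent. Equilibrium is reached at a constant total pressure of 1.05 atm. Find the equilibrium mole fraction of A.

y_A = 0.331

Basis: 1 mol A initially; let X = conversion of A. Extent ξ = X.
At extent ξ: n_D = 1.39 − X; n_A = 1 − X; n_E = X.
Total moles n_T = 2.39 − X.
Mole fractions y_i = n_i/n_T; Kp = p_E / (p_D p_A) with p_i = y_i·P.
This yields a degree-2 equation in X; solving on (0,1), X = 0.313.
Then n_A = 0.687, n_T = 2.08, so y_A = 0.331.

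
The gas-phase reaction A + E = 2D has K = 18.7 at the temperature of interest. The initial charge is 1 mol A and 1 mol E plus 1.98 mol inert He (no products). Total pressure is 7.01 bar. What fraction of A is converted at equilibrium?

X = 0.684

Basis: 1 mol A initially; let X = conversion of A. Extent ξ = X.
Species balance: n_A = 1 − X; n_E = 1 − X; n_D = 2X; n_I = 1.98 (inert).
Total moles n_T = 3.98 (Δν = 0, constant).
With p_i = (n_i/n_T)P, K = p_D^2 / (p_A p_E).
Setting this equal to 18.7 and taking the physical root (0 < X < 1) gives X = 0.684.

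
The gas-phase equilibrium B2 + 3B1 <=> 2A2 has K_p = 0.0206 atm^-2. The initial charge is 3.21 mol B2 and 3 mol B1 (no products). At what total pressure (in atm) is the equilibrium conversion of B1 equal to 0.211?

P = 2.7 atm

Take 3 mol B1 as basis and let X be its fractional conversion, so ξ = X.
Mole table: n_B2 = 3.21 − X; n_B1 = 3 − 3X; n_A2 = 2X.
n_T = Σnᵢ = 6.21 − 2X.
K_p = p_A2^2 / (p_B2 p_B1^3) with p_i = (n_i/n_T)·P.
At X = 0.211: the mole-fraction product g(X) = Π y_i^ν_i = 0.15. Since K_p = g(X)·P^{-2}, P = (g/K_p)^(1/2) = (0.15/0.0206)^(1/2) = 2.7 atm.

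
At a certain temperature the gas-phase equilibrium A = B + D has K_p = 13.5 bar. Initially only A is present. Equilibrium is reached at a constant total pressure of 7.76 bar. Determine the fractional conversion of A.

X = 0.797

Basis: 1 mol A initially; let X = conversion of A. Extent ξ = X.
At extent ξ: n_A = 1 − X; n_B = X; n_D = X.
Total moles n_T = 1 + X.
y_i = n_i/n_T, p_i = y_i·P. K_p = p_B p_D / (p_A).
This yields a degree-2 equation in X; solving on (0,1), X = 0.797.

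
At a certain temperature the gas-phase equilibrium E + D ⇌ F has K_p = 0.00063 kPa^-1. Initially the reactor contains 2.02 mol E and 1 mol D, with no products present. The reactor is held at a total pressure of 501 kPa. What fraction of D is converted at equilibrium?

X = 0.170

Take 1 mol D as basis and let X be its fractional conversion, so ξ = X.
Moles: n_E = 2.02 − X; n_D = 1 − X; n_F = X.
Summing: n_T = 3.02 − X.
y_i = n_i/n_T, p_i = y_i·P. K_p = p_F / (p_E p_D).
Substituting and setting equal to 0.00063 kPa^-1 gives a polynomial in X; the root in (0,1) is X = 0.170.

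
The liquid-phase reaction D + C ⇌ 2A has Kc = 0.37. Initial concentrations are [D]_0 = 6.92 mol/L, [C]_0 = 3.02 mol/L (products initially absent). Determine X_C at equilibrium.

X = 0.344

Let X = conversion of C; extent ξ = 3.02·X mol/L.
Concentrations: [D] = 6.92 − 3.02X; [C] = 3.02 − 3.02X; [A] = 6.04X.
Kc = [A]^2 / ([D] [C]).
Setting equal to 0.37 and solving for X on (0,1) gives X = 0.344.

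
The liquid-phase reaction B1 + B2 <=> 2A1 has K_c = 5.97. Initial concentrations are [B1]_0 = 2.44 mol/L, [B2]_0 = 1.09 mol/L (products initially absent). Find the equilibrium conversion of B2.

Let X = conversion of B2; extent ξ = 1.09·X mol/L.
Concentrations: [B1] = 2.44 − 1.09X; [B2] = 1.09 − 1.09X; [A1] = 2.18X.
K_c = [A1]^2 / ([B1] [B2]).
This equals 5.97 at X = 0.748 (the root in 0 < X < 1).

X = 0.748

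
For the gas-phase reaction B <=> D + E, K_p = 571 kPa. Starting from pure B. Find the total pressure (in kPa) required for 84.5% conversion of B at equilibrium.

P = 229 kPa

Basis: 1 mol B initially; let X = conversion of B. Extent ξ = X.
Mole table: n_B = 1 − X; n_D = X; n_E = X.
Total moles n_T = 1 + X.
K_p = p_D p_E / (p_B) with p_i = (n_i/n_T)·P.
At X = 0.845: the mole-fraction product g(X) = Π y_i^ν_i = 2.497. Since K_p = g(X)·P^{1}, P = (K_p/g)^(1/1) = (571/2.497)^(1/1) = 229 kPa.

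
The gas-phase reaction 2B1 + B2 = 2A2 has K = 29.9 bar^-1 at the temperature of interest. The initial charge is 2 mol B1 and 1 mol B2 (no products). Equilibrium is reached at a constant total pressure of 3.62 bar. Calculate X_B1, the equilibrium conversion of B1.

X = 0.770

Basis: 2 mol B1 initially; let X = conversion of B1. Extent ξ = X.
Moles: n_B1 = 2 − 2X; n_B2 = 1 − X; n_A2 = 2X.
n_T = Σnᵢ = 3 − X.
With p_i = (n_i/n_T)P, K = p_A2^2 / (p_B1^2 p_B2).
This yields a degree-3 equation in X; solving on (0,1), X = 0.770.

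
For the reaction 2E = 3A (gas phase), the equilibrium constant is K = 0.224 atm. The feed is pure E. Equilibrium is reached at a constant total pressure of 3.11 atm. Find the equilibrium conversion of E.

Let X = conversion of E (basis 1 mol E); extent of reaction ξ = 0.5X.
Moles: n_E = 1 − X; n_A = 1.5X.
Summing: n_T = 1 + 0.5X.
Mole fractions y_i = n_i/n_T; K = p_A^3 / (p_E^2) with p_i = y_i·P.
This yields a degree-3 equation in X; solving on (0,1), X = 0.240.

X = 0.240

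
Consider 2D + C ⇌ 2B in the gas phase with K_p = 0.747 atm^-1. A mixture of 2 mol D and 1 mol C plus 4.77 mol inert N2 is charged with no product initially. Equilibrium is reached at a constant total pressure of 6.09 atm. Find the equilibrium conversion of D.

X = 0.382

Basis: 2 mol D initially; let X = conversion of D. Extent ξ = X.
At extent ξ: n_D = 2 − 2X; n_C = 1 − X; n_B = 2X; n_I = 4.77 (inert).
n_T = Σnᵢ = 7.77 − X.
With p_i = (n_i/n_T)P, K_p = p_B^2 / (p_D^2 p_C).
Substituting and setting equal to 0.747 atm^-1 gives a polynomial in X; the root in (0,1) is X = 0.382.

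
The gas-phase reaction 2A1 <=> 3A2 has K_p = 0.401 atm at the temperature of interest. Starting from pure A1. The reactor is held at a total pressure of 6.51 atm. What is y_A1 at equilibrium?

y_A1 = 0.691

Take 1 mol A1 as basis and let X be its fractional conversion, so ξ = 0.5X.
Moles: n_A1 = 1 − X; n_A2 = 1.5X.
Summing: n_T = 1 + 0.5X.
y_i = n_i/n_T, p_i = y_i·P. K_p = p_A2^3 / (p_A1^2).
Setting this equal to 0.401 atm and taking the physical root (0 < X < 1) gives X = 0.229.
Then n_A1 = 0.771, n_T = 1.11, so y_A1 = 0.691.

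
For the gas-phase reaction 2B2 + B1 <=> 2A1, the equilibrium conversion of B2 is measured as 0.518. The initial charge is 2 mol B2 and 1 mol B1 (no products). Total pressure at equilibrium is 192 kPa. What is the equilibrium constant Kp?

Basis: 2 mol B2 initially; let X = conversion of B2. Extent ξ = X.
Species balance: n_B2 = 2 − 2X; n_B1 = 1 − X; n_A1 = 2X.
n_T = Σnᵢ = 3 − X.
At X = 0.518: n_B2 = 0.964, n_B1 = 0.482, n_A1 = 1.04, n_T = 2.48.
p_i = (n_i/n_T)·P. Kp = p_A1^2 / (p_B2^2 p_B1) = 0.031 kPa^-1.

Kp = 0.031 kPa^-1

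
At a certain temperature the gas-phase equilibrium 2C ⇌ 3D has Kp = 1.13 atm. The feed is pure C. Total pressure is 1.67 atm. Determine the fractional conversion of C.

Let X = conversion of C (basis 1 mol C); extent of reaction ξ = 0.5X.
Mole table: n_C = 1 − X; n_D = 1.5X.
Summing: n_T = 1 + 0.5X.
y_i = n_i/n_T, p_i = y_i·P. Kp = p_D^3 / (p_C^2).
Equating to 1.13 atm and solving on 0 < X < 1: X = 0.430.

X = 0.430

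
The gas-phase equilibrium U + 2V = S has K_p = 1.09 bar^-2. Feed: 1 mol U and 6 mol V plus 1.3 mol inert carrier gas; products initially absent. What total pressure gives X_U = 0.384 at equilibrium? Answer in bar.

Let X = conversion of U (basis 1 mol U); extent of reaction ξ = X.
Mole table: n_U = 1 − X; n_V = 6 − 2X; n_S = X; n_I = 1.3 (inert).
Summing: n_T = 8.3 − 2X.
K_p = p_S / (p_U p_V^2) with p_i = (n_i/n_T)·P.
At X = 0.384: the mole-fraction product g(X) = Π y_i^ν_i = 1.292. Since K_p = g(X)·P^{-2}, P = (g/K_p)^(1/2) = (1.292/1.09)^(1/2) = 1.09 bar.

P = 1.09 bar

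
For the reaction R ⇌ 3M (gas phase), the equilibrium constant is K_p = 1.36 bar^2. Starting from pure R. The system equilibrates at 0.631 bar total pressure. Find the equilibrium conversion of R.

X = 0.622

Let X = conversion of R (basis 1 mol R); extent of reaction ξ = X.
At extent ξ: n_R = 1 − X; n_M = 3X.
Summing: n_T = 1 + 2X.
y_i = n_i/n_T, p_i = y_i·P. K_p = p_M^3 / (p_R).
Substituting and setting equal to 1.36 bar^2 gives a polynomial in X; the root in (0,1) is X = 0.622.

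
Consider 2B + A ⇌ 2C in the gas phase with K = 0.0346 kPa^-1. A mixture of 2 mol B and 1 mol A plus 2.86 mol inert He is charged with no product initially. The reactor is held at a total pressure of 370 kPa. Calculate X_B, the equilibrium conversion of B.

Let X = conversion of B (basis 2 mol B); extent of reaction ξ = X.
Moles: n_B = 2 − 2X; n_A = 1 − X; n_C = 2X; n_I = 2.86 (inert).
n_T = Σnᵢ = 5.86 − X.
Mole fractions y_i = n_i/n_T; K = p_C^2 / (p_B^2 p_A) with p_i = y_i·P.
Equating to 0.0346 kPa^-1 and solving on 0 < X < 1: X = 0.518.

X = 0.518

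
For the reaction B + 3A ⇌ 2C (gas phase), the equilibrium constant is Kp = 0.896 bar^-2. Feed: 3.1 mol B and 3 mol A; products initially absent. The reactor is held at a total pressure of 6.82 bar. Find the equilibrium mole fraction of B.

Basis: 3 mol A initially; let X = conversion of A. Extent ξ = X.
Moles: n_B = 3.1 − X; n_A = 3 − 3X; n_C = 2X.
n_T = Σnᵢ = 6.1 − 2X.
y_i = n_i/n_T, p_i = y_i·P. Kp = p_C^2 / (p_B p_A^3).
Setting this equal to 0.896 bar^-2 and taking the physical root (0 < X < 1) gives X = 0.740.
Then n_B = 2.36, n_T = 4.62, so y_B = 0.511.

y_B = 0.511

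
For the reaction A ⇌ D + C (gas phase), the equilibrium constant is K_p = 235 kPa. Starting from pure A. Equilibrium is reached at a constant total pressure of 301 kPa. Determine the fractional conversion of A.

X = 0.662

Take 1 mol A as basis and let X be its fractional conversion, so ξ = X.
Moles: n_A = 1 − X; n_D = X; n_C = X.
Summing: n_T = 1 + X.
y_i = n_i/n_T, p_i = y_i·P. K_p = p_D p_C / (p_A).
Equating to 235 kPa and solving on 0 < X < 1: X = 0.662.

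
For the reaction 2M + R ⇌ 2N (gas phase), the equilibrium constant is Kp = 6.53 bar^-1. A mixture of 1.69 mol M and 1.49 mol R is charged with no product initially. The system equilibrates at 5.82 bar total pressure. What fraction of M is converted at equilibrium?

X = 0.780

Take 1.69 mol M as basis and let X be its fractional conversion, so ξ = 0.845X.
Moles: n_M = 1.69 − 1.69X; n_R = 1.49 − 0.845X; n_N = 1.69X.
Summing: n_T = 3.18 − 0.845X.
With p_i = (n_i/n_T)P, Kp = p_N^2 / (p_M^2 p_R).
Setting this equal to 6.53 bar^-1 and taking the physical root (0 < X < 1) gives X = 0.780.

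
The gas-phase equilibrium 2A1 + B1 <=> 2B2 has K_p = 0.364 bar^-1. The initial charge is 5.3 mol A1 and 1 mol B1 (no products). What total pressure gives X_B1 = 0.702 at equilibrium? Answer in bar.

Let X = conversion of B1 (basis 1 mol B1); extent of reaction ξ = X.
At extent ξ: n_A1 = 5.3 − 2X; n_B1 = 1 − X; n_B2 = 2X.
Summing: n_T = 6.3 − X.
K_p = p_B2^2 / (p_A1^2 p_B1) with p_i = (n_i/n_T)·P.
At X = 0.702: the mole-fraction product g(X) = Π y_i^ν_i = 2.44. Since K_p = g(X)·P^{-1}, P = (g/K_p)^(1/1) = (2.44/0.364)^(1/1) = 6.7 bar.

P = 6.7 bar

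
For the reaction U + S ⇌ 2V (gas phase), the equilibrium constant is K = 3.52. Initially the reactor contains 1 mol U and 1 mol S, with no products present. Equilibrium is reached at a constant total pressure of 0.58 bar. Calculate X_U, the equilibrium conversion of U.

X = 0.484

Take 1 mol U as basis and let X be its fractional conversion, so ξ = X.
Mole table: n_U = 1 − X; n_S = 1 − X; n_V = 2X.
Since Δν = 0, n_T = 2 throughout.
Mole fractions y_i = n_i/n_T; K = p_V^2 / (p_U p_S) with p_i = y_i·P.
Equating to 3.52 and solving on 0 < X < 1: X = 0.484.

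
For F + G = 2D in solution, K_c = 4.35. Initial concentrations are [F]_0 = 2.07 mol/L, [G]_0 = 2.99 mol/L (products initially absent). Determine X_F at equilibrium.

Let X = conversion of F; extent ξ = 2.07·X mol/L.
Concentrations: [F] = 2.07 − 2.07X; [G] = 2.99 − 2.07X; [D] = 4.14X.
K_c = [D]^2 / ([F] [G]).
Solving K_c = 4.35 for X ∈ (0,1): X = 0.603.

X = 0.603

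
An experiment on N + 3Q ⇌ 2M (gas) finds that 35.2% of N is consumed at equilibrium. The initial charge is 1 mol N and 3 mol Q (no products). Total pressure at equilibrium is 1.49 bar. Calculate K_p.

K_p = 0.509 bar^-2

Let X = conversion of N (basis 1 mol N); extent of reaction ξ = X.
Moles: n_N = 1 − X; n_Q = 3 − 3X; n_M = 2X.
Total moles n_T = 4 − 2X.
At X = 0.352: n_N = 0.648, n_Q = 1.94, n_M = 0.704, n_T = 3.3.
p_i = (n_i/n_T)·P. K_p = p_M^2 / (p_N p_Q^3) = 0.509 bar^-2.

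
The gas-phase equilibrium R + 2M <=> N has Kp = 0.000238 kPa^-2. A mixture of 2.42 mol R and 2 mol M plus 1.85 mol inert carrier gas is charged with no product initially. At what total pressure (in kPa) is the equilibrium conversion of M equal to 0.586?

P = 226 kPa

Take 2 mol M as basis and let X be its fractional conversion, so ξ = X.
Species balance: n_R = 2.42 − X; n_M = 2 − 2X; n_N = X; n_I = 1.85 (inert).
Total moles n_T = 6.27 − 2X.
Kp = p_N / (p_R p_M^2) with p_i = (n_i/n_T)·P.
At X = 0.586: the mole-fraction product g(X) = Π y_i^ν_i = 12.11. Since Kp = g(X)·P^{-2}, P = (g/Kp)^(1/2) = (12.11/0.000238)^(1/2) = 226 kPa.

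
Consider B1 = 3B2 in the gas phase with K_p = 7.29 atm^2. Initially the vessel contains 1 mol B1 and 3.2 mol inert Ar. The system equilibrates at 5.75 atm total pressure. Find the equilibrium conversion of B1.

X = 0.483

Basis: 1 mol B1 initially; let X = conversion of B1. Extent ξ = X.
At extent ξ: n_B1 = 1 − X; n_B2 = 3X; n_I = 3.2 (inert).
Total moles n_T = 4.2 + 2X.
y_i = n_i/n_T, p_i = y_i·P. K_p = p_B2^3 / (p_B1).
This yields a degree-3 equation in X; solving on (0,1), X = 0.483.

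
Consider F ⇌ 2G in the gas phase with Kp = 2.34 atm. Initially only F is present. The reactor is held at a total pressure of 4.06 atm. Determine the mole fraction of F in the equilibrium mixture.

Let X = conversion of F (basis 1 mol F); extent of reaction ξ = X.
At extent ξ: n_F = 1 − X; n_G = 2X.
Summing: n_T = 1 + X.
With p_i = (n_i/n_T)P, Kp = p_G^2 / (p_F).
Substituting and setting equal to 2.34 atm gives a polynomial in X; the root in (0,1) is X = 0.355.
Then n_F = 0.645, n_T = 1.35, so y_F = 0.476.

y_F = 0.476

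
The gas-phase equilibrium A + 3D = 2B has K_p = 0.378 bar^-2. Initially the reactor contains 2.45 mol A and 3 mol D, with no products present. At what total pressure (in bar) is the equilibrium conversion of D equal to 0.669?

Basis: 3 mol D initially; let X = conversion of D. Extent ξ = X.
Moles: n_A = 2.45 − X; n_D = 3 − 3X; n_B = 2X.
Summing: n_T = 5.45 − 2X.
K_p = p_B^2 / (p_A p_D^3) with p_i = (n_i/n_T)·P.
At X = 0.669: the mole-fraction product g(X) = Π y_i^ν_i = 17.36. Since K_p = g(X)·P^{-2}, P = (g/K_p)^(1/2) = (17.36/0.378)^(1/2) = 6.78 bar.

P = 6.78 bar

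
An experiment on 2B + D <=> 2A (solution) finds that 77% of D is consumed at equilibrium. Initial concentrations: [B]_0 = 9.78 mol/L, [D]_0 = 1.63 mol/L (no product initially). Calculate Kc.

Kc = 0.318 L/mol

Let X = conversion of D.
Concentrations: [B] = 9.78 − 3.26X; [D] = 1.63 − 1.63X; [A] = 3.26X.
At X = 0.77: [B] = 7.27, [D] = 0.375, [A] = 2.51.
Kc = [A]^2 / ([B]^2 [D]) = 0.318 L/mol.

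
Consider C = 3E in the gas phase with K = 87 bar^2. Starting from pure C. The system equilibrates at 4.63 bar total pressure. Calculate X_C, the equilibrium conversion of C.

X = 0.652

Let X = conversion of C (basis 1 mol C); extent of reaction ξ = X.
Species balance: n_C = 1 − X; n_E = 3X.
Summing: n_T = 1 + 2X.
With p_i = (n_i/n_T)P, K = p_E^3 / (p_C).
Setting this equal to 87 bar^2 and taking the physical root (0 < X < 1) gives X = 0.652.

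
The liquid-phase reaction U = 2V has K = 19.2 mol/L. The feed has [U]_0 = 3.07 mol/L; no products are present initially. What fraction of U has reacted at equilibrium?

X = 0.693

Let X = conversion of U; extent ξ = 3.07·X mol/L.
Concentrations: [U] = 3.07 − 3.07X; [V] = 6.14X.
K = [V]^2 / ([U]).
Setting equal to 19.2 and solving for X on (0,1) gives X = 0.693.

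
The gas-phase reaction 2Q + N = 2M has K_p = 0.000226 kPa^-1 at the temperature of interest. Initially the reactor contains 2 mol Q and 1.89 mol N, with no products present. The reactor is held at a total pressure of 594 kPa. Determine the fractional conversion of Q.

Basis: 2 mol Q initially; let X = conversion of Q. Extent ξ = X.
At extent ξ: n_Q = 2 − 2X; n_N = 1.89 − X; n_M = 2X.
Summing: n_T = 3.89 − X.
Mole fractions y_i = n_i/n_T; K_p = p_M^2 / (p_Q^2 p_N) with p_i = y_i·P.
Setting this equal to 0.000226 kPa^-1 and taking the physical root (0 < X < 1) gives X = 0.199.

X = 0.199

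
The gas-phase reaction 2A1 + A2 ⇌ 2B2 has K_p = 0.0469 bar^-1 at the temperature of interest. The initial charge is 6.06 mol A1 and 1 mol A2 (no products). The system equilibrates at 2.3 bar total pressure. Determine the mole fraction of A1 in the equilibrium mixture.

Let X = conversion of A2 (basis 1 mol A2); extent of reaction ξ = X.
At extent ξ: n_A1 = 6.06 − 2X; n_A2 = 1 − X; n_B2 = 2X.
Total moles n_T = 7.06 − X.
Mole fractions y_i = n_i/n_T; K_p = p_B2^2 / (p_A1^2 p_A2) with p_i = y_i·P.
Setting this equal to 0.0469 bar^-1 and taking the physical root (0 < X < 1) gives X = 0.291.
Then n_A1 = 5.48, n_T = 6.77, so y_A1 = 0.809.

y_A1 = 0.809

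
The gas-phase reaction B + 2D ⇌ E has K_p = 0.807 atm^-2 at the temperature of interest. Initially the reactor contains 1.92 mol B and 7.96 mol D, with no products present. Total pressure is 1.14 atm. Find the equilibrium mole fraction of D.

Basis: 1.92 mol B initially; let X = conversion of B. Extent ξ = 1.92X.
Mole table: n_B = 1.92 − 1.92X; n_D = 7.96 − 3.84X; n_E = 1.92X.
Summing: n_T = 9.88 − 3.84X.
Mole fractions y_i = n_i/n_T; K_p = p_E / (p_B p_D^2) with p_i = y_i·P.
This yields a degree-3 equation in X; solving on (0,1), X = 0.384.
Then n_D = 6.48, n_T = 8.4, so y_D = 0.772.

y_D = 0.772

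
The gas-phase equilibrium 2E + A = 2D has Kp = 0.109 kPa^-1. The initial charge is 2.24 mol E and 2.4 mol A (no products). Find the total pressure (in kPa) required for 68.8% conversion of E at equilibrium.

Let X = conversion of E (basis 2.24 mol E); extent of reaction ξ = 1.12X.
Mole table: n_E = 2.24 − 2.24X; n_A = 2.4 − 1.12X; n_D = 2.24X.
Total moles n_T = 4.64 − 1.12X.
Kp = p_D^2 / (p_E^2 p_A) with p_i = (n_i/n_T)·P.
At X = 0.688: the mole-fraction product g(X) = Π y_i^ν_i = 11.55. Since Kp = g(X)·P^{-1}, P = (g/Kp)^(1/1) = (11.55/0.109)^(1/1) = 106 kPa.

P = 106 kPa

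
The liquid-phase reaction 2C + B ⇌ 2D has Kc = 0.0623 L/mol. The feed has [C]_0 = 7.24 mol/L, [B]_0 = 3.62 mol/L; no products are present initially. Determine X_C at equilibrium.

Let X = conversion of C; extent ξ = 7.24X/2 mol/L.
Concentrations: [C] = 7.24 − 7.24X; [B] = 3.62 − 3.62X; [D] = 7.24X.
Kc = [D]^2 / ([C]^2 [B]).
Setting equal to 0.0623 and solving for X on (0,1) gives X = 0.286.

X = 0.286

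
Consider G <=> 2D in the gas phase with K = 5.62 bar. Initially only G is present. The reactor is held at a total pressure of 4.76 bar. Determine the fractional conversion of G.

X = 0.477

Take 1 mol G as basis and let X be its fractional conversion, so ξ = X.
Mole table: n_G = 1 − X; n_D = 2X.
Summing: n_T = 1 + X.
With p_i = (n_i/n_T)P, K = p_D^2 / (p_G).
Substituting and setting equal to 5.62 bar gives a polynomial in X; the root in (0,1) is X = 0.477.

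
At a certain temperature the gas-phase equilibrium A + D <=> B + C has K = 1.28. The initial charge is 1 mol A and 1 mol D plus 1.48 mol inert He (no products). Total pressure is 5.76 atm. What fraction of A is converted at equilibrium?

Basis: 1 mol A initially; let X = conversion of A. Extent ξ = X.
Mole table: n_A = 1 − X; n_D = 1 − X; n_B = X; n_C = X; n_I = 1.48 (inert).
n_T stays at 3.48 (no change in mole number).
Mole fractions y_i = n_i/n_T; K = p_B p_C / (p_A p_D) with p_i = y_i·P.
Equating to 1.28 and solving on 0 < X < 1: X = 0.531.

X = 0.531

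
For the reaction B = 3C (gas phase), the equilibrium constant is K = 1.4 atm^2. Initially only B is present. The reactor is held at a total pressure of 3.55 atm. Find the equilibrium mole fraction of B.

y_B = 0.596

Let X = conversion of B (basis 1 mol B); extent of reaction ξ = X.
Mole table: n_B = 1 − X; n_C = 3X.
n_T = Σnᵢ = 1 + 2X.
Mole fractions y_i = n_i/n_T; K = p_C^3 / (p_B) with p_i = y_i·P.
Substituting and setting equal to 1.4 atm^2 gives a polynomial in X; the root in (0,1) is X = 0.185.
Then n_B = 0.815, n_T = 1.37, so y_B = 0.596.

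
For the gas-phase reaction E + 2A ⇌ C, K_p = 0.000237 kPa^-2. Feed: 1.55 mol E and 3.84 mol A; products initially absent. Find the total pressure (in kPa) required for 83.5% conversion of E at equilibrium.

P = 327 kPa

Let X = conversion of E (basis 1.55 mol E); extent of reaction ξ = 1.55X.
Species balance: n_E = 1.55 − 1.55X; n_A = 3.84 − 3.1X; n_C = 1.55X.
Total moles n_T = 5.39 − 3.1X.
K_p = p_C / (p_E p_A^2) with p_i = (n_i/n_T)·P.
At X = 0.835: the mole-fraction product g(X) = Π y_i^ν_i = 25.36. Since K_p = g(X)·P^{-2}, P = (g/K_p)^(1/2) = (25.36/0.000237)^(1/2) = 327 kPa.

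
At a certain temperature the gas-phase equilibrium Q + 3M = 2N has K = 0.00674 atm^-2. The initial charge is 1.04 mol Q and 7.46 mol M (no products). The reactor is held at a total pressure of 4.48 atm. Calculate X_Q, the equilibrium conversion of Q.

X = 0.314

Basis: 1.04 mol Q initially; let X = conversion of Q. Extent ξ = 1.04X.
Species balance: n_Q = 1.04 − 1.04X; n_M = 7.46 − 3.12X; n_N = 2.08X.
Summing: n_T = 8.5 − 2.08X.
Mole fractions y_i = n_i/n_T; K = p_N^2 / (p_Q p_M^3) with p_i = y_i·P.
Setting this equal to 0.00674 atm^-2 and taking the physical root (0 < X < 1) gives X = 0.314.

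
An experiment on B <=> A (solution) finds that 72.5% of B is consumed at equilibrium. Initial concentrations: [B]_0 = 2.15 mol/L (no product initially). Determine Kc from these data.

Kc = 2.64

Let X = conversion of B.
Concentrations: [B] = 2.15 − 2.15X; [A] = 2.15X.
At X = 0.725: [B] = 0.591, [A] = 1.56.
Kc = [A] / ([B]) = 2.64.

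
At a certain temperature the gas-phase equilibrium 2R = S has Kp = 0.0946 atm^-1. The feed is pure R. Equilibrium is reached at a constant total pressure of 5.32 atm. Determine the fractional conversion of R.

X = 0.424

Take 1 mol R as basis and let X be its fractional conversion, so ξ = 0.5X.
Species balance: n_R = 1 − X; n_S = 0.5X.
n_T = Σnᵢ = 1 − 0.5X.
With p_i = (n_i/n_T)P, Kp = p_S / (p_R^2).
This yields a degree-2 equation in X; solving on (0,1), X = 0.424.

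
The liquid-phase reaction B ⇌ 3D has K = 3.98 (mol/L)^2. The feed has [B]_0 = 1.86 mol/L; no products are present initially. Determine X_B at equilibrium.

X = 0.309

Let X = conversion of B; extent ξ = 1.86·X mol/L.
Concentrations: [B] = 1.86 − 1.86X; [D] = 5.58X.
K = [D]^3 / ([B]).
This equals 3.98 at X = 0.309 (the root in 0 < X < 1).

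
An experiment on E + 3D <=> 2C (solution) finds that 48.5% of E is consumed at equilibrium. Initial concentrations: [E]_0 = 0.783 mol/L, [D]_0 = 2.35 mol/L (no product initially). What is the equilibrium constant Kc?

Kc = 0.806 (mol/L)^-2

Let X = conversion of E.
Concentrations: [E] = 0.783 − 0.783X; [D] = 2.35 − 2.35X; [C] = 1.57X.
At X = 0.485: [E] = 0.403, [D] = 1.21, [C] = 0.76.
Kc = [C]^2 / ([E] [D]^3) = 0.806 (mol/L)^-2.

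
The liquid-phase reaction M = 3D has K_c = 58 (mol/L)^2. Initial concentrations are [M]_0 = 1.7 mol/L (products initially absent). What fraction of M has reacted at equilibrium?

X = 0.643

Let X = conversion of M; extent ξ = 1.7·X mol/L.
Concentrations: [M] = 1.7 − 1.7X; [D] = 5.1X.
K_c = [D]^3 / ([M]).
Setting equal to 58 and solving for X on (0,1) gives X = 0.643.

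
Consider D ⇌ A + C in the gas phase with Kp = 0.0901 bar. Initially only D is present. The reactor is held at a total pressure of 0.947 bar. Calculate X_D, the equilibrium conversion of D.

X = 0.295

Take 1 mol D as basis and let X be its fractional conversion, so ξ = X.
Species balance: n_D = 1 − X; n_A = X; n_C = X.
Summing: n_T = 1 + X.
y_i = n_i/n_T, p_i = y_i·P. Kp = p_A p_C / (p_D).
This yields a degree-2 equation in X; solving on (0,1), X = 0.295.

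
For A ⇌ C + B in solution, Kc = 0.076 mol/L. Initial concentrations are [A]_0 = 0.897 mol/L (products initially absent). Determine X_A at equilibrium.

Let X = conversion of A; extent ξ = 0.897·X mol/L.
Concentrations: [A] = 0.897 − 0.897X; [C] = 0.897X; [B] = 0.897X.
Kc = [C] [B] / ([A]).
Solving Kc = 0.076 for X ∈ (0,1): X = 0.252.

X = 0.252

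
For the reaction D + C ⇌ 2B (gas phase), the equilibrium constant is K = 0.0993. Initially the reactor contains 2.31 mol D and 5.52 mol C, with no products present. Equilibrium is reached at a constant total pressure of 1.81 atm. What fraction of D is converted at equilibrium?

X = 0.207

Basis: 2.31 mol D initially; let X = conversion of D. Extent ξ = 2.31X.
Moles: n_D = 2.31 − 2.31X; n_C = 5.52 − 2.31X; n_B = 4.62X.
Total moles n_T = 7.83 (Δν = 0, constant).
Mole fractions y_i = n_i/n_T; K = p_B^2 / (p_D p_C) with p_i = y_i·P.
Equating to 0.0993 and solving on 0 < X < 1: X = 0.207.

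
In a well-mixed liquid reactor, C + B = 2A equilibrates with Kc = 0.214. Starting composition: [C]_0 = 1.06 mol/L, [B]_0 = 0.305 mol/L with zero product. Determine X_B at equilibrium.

Let X = conversion of B; extent ξ = 0.305·X mol/L.
Concentrations: [C] = 1.06 − 0.305X; [B] = 0.305 − 0.305X; [A] = 0.61X.
Kc = [A]^2 / ([C] [B]).
This equals 0.214 at X = 0.334 (the root in 0 < X < 1).

X = 0.334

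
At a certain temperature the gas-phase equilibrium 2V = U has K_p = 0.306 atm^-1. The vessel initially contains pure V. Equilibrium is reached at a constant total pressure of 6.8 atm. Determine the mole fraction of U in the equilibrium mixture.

y_U = 0.507

Take 1 mol V as basis and let X be its fractional conversion, so ξ = 0.5X.
Moles: n_V = 1 − X; n_U = 0.5X.
Summing: n_T = 1 − 0.5X.
y_i = n_i/n_T, p_i = y_i·P. K_p = p_U / (p_V^2).
This yields a degree-2 equation in X; solving on (0,1), X = 0.672.
Then n_U = 0.336, n_T = 0.664, so y_U = 0.507.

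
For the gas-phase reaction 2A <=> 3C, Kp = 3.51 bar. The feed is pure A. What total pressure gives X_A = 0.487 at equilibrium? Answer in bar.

P = 2.95 bar

Take 1 mol A as basis and let X be its fractional conversion, so ξ = 0.5X.
Moles: n_A = 1 − X; n_C = 1.5X.
Total moles n_T = 1 + 0.5X.
Kp = p_C^3 / (p_A^2) with p_i = (n_i/n_T)·P.
At X = 0.487: the mole-fraction product g(X) = Π y_i^ν_i = 1.191. Since Kp = g(X)·P^{1}, P = (Kp/g)^(1/1) = (3.51/1.191)^(1/1) = 2.95 bar.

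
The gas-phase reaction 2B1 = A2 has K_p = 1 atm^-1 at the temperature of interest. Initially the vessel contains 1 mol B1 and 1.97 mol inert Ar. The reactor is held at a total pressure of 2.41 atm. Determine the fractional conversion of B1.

X = 0.479

Basis: 1 mol B1 initially; let X = conversion of B1. Extent ξ = 0.5X.
Moles: n_B1 = 1 − X; n_A2 = 0.5X; n_I = 1.97 (inert).
Summing: n_T = 2.97 − 0.5X.
Mole fractions y_i = n_i/n_T; K_p = p_A2 / (p_B1^2) with p_i = y_i·P.
This yields a degree-2 equation in X; solving on (0,1), X = 0.479.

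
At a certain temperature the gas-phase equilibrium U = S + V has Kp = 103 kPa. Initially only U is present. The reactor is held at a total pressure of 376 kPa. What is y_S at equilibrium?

Basis: 1 mol U initially; let X = conversion of U. Extent ξ = X.
Mole table: n_U = 1 − X; n_S = X; n_V = X.
Summing: n_T = 1 + X.
Mole fractions y_i = n_i/n_T; Kp = p_S p_V / (p_U) with p_i = y_i·P.
Equating to 103 kPa and solving on 0 < X < 1: X = 0.464.
Then n_S = 0.464, n_T = 1.46, so y_S = 0.317.

y_S = 0.317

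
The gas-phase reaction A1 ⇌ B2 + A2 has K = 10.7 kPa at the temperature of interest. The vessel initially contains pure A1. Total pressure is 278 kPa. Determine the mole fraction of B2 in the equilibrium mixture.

y_B2 = 0.161

Let X = conversion of A1 (basis 1 mol A1); extent of reaction ξ = X.
Mole table: n_A1 = 1 − X; n_B2 = X; n_A2 = X.
Summing: n_T = 1 + X.
y_i = n_i/n_T, p_i = y_i·P. K = p_B2 p_A2 / (p_A1).
Equating to 10.7 kPa and solving on 0 < X < 1: X = 0.193.
Then n_B2 = 0.193, n_T = 1.19, so y_B2 = 0.161.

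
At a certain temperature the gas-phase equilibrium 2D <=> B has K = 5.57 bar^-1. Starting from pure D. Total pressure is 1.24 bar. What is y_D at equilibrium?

Take 1 mol D as basis and let X be its fractional conversion, so ξ = 0.5X.
Mole table: n_D = 1 − X; n_B = 0.5X.
Total moles n_T = 1 − 0.5X.
Mole fractions y_i = n_i/n_T; K = p_B / (p_D^2) with p_i = y_i·P.
Setting this equal to 5.57 bar^-1 and taking the physical root (0 < X < 1) gives X = 0.813.
Then n_D = 0.187, n_T = 0.593, so y_D = 0.315.

y_D = 0.315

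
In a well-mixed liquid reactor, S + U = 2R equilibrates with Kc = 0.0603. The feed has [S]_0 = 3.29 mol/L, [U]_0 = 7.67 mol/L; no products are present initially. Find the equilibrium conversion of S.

X = 0.165

Let X = conversion of S; extent ξ = 3.29·X mol/L.
Concentrations: [S] = 3.29 − 3.29X; [U] = 7.67 − 3.29X; [R] = 6.58X.
Kc = [R]^2 / ([S] [U]).
Setting equal to 0.0603 and solving for X on (0,1) gives X = 0.165.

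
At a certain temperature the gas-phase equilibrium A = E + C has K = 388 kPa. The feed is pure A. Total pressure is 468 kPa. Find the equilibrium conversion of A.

Take 1 mol A as basis and let X be its fractional conversion, so ξ = X.
Moles: n_A = 1 − X; n_E = X; n_C = X.
Total moles n_T = 1 + X.
y_i = n_i/n_T, p_i = y_i·P. K = p_E p_C / (p_A).
Equating to 388 kPa and solving on 0 < X < 1: X = 0.673.

X = 0.673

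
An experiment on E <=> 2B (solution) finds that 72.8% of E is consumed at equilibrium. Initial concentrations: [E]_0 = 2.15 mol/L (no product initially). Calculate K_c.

Let X = conversion of E.
Concentrations: [E] = 2.15 − 2.15X; [B] = 4.3X.
At X = 0.728: [E] = 0.585, [B] = 3.13.
K_c = [B]^2 / ([E]) = 16.8 mol/L.

K_c = 16.8 mol/L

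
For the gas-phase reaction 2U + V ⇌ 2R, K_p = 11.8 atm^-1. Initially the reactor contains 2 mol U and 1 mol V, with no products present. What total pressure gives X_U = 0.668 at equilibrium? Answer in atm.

P = 2.41 atm

Take 2 mol U as basis and let X be its fractional conversion, so ξ = X.
Species balance: n_U = 2 − 2X; n_V = 1 − X; n_R = 2X.
Total moles n_T = 3 − X.
K_p = p_R^2 / (p_U^2 p_V) with p_i = (n_i/n_T)·P.
At X = 0.668: the mole-fraction product g(X) = Π y_i^ν_i = 28.44. Since K_p = g(X)·P^{-1}, P = (g/K_p)^(1/1) = (28.44/11.8)^(1/1) = 2.41 atm.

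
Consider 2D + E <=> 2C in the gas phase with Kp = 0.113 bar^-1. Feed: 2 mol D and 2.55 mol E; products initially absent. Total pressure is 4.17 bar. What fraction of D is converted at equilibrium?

Basis: 2 mol D initially; let X = conversion of D. Extent ξ = X.
Moles: n_D = 2 − 2X; n_E = 2.55 − X; n_C = 2X.
Summing: n_T = 4.55 − X.
y_i = n_i/n_T, p_i = y_i·P. Kp = p_C^2 / (p_D^2 p_E).
Equating to 0.113 bar^-1 and solving on 0 < X < 1: X = 0.332.

X = 0.332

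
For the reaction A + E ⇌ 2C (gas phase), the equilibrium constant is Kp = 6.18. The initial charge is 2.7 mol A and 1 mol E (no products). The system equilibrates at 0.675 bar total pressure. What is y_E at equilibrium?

y_E = 0.057

Let X = conversion of E (basis 1 mol E); extent of reaction ξ = X.
Species balance: n_A = 2.7 − X; n_E = 1 − X; n_C = 2X.
Since Δν = 0, n_T = 3.7 throughout.
Mole fractions y_i = n_i/n_T; Kp = p_C^2 / (p_A p_E) with p_i = y_i·P.
Substituting and setting equal to 6.18 gives a polynomial in X; the root in (0,1) is X = 0.789.
Then n_E = 0.211, n_T = 3.7, so y_E = 0.057.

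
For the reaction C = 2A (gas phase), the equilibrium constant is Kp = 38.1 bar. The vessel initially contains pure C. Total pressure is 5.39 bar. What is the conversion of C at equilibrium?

Basis: 1 mol C initially; let X = conversion of C. Extent ξ = X.
At extent ξ: n_C = 1 − X; n_A = 2X.
Total moles n_T = 1 + X.
y_i = n_i/n_T, p_i = y_i·P. Kp = p_A^2 / (p_C).
Substituting and setting equal to 38.1 bar gives a polynomial in X; the root in (0,1) is X = 0.799.

X = 0.799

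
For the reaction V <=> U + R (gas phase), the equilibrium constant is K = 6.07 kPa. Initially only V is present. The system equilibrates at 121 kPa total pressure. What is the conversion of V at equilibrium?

Let X = conversion of V (basis 1 mol V); extent of reaction ξ = X.
Species balance: n_V = 1 − X; n_U = X; n_R = X.
Summing: n_T = 1 + X.
y_i = n_i/n_T, p_i = y_i·P. K = p_U p_R / (p_V).
This yields a degree-2 equation in X; solving on (0,1), X = 0.219.

X = 0.219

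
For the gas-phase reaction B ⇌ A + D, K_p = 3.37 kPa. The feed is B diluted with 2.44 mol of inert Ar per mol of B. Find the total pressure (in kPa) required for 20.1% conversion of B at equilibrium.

Take 1 mol B as basis and let X be its fractional conversion, so ξ = X.
Moles: n_B = 1 − X; n_A = X; n_D = X; n_I = 2.44 (inert).
Summing: n_T = 3.44 + X.
K_p = p_A p_D / (p_B) with p_i = (n_i/n_T)·P.
At X = 0.201: the mole-fraction product g(X) = Π y_i^ν_i = 0.01389. Since K_p = g(X)·P^{1}, P = (K_p/g)^(1/1) = (3.37/0.01389)^(1/1) = 243 kPa.

P = 243 kPa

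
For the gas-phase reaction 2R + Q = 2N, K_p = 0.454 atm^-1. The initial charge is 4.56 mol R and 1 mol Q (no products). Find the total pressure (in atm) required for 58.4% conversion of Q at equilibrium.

P = 3.12 atm

Take 1 mol Q as basis and let X be its fractional conversion, so ξ = X.
At extent ξ: n_R = 4.56 − 2X; n_Q = 1 − X; n_N = 2X.
Total moles n_T = 5.56 − X.
K_p = p_N^2 / (p_R^2 p_Q) with p_i = (n_i/n_T)·P.
At X = 0.584: the mole-fraction product g(X) = Π y_i^ν_i = 1.418. Since K_p = g(X)·P^{-1}, P = (g/K_p)^(1/1) = (1.418/0.454)^(1/1) = 3.12 atm.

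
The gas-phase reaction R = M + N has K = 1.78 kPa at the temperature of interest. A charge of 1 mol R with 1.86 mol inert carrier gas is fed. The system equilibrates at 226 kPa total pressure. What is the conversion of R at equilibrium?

Take 1 mol R as basis and let X be its fractional conversion, so ξ = X.
Moles: n_R = 1 − X; n_M = X; n_N = X; n_I = 1.86 (inert).
Total moles n_T = 2.86 + X.
y_i = n_i/n_T, p_i = y_i·P. K = p_M p_N / (p_R).
This yields a degree-2 equation in X; solving on (0,1), X = 0.142.

X = 0.142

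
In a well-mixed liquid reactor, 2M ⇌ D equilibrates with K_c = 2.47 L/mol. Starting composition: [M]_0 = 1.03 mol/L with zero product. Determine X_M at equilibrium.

X = 0.644

Let X = conversion of M; extent ξ = 1.03X/2 mol/L.
Concentrations: [M] = 1.03 − 1.03X; [D] = 0.515X.
K_c = [D] / ([M]^2).
This equals 2.47 at X = 0.644 (the root in 0 < X < 1).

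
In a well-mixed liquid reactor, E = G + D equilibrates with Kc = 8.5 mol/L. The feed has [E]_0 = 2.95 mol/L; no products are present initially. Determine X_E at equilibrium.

X = 0.786

Let X = conversion of E; extent ξ = 2.95·X mol/L.
Concentrations: [E] = 2.95 − 2.95X; [G] = 2.95X; [D] = 2.95X.
Kc = [G] [D] / ([E]).
Equating to 8.5 mol/L: the physical root is X = 0.786.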